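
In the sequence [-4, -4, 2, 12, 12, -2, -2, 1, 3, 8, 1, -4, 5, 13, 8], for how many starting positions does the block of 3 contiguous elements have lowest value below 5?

[-4, -4, 2] → min -4  < 5 ✓
[-4, 2, 12] → min -4  < 5 ✓
[2, 12, 12] → min 2  < 5 ✓
[12, 12, -2] → min -2  < 5 ✓
[12, -2, -2] → min -2  < 5 ✓
[-2, -2, 1] → min -2  < 5 ✓
[-2, 1, 3] → min -2  < 5 ✓
[1, 3, 8] → min 1  < 5 ✓
[3, 8, 1] → min 1  < 5 ✓
[8, 1, -4] → min -4  < 5 ✓
[1, -4, 5] → min -4  < 5 ✓
[-4, 5, 13] → min -4  < 5 ✓
[5, 13, 8] → min 5
12 windows satisfy the condition.

12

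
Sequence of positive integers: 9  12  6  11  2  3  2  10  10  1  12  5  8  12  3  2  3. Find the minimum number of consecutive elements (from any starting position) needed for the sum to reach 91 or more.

13

add 9: running sum 9 < 91
add 12: running sum 21 < 91
add 6: running sum 27 < 91
add 11: running sum 38 < 91
add 2: running sum 40 < 91
add 3: running sum 43 < 91
add 2: running sum 45 < 91
add 10: running sum 55 < 91
add 10: running sum 65 < 91
add 1: running sum 66 < 91
add 12: running sum 78 < 91
add 5: running sum 83 < 91
add 8: shortest ending here [9, 12, 6, 11, 2, 3, 2, 10, 10, 1, 12, 5, 8] sum 91, len 13
add 12: shortest ending here [12, 6, 11, 2, 3, 2, 10, 10, 1, 12, 5, 8, 12] sum 94, len 13
add 3: shortest ending here [12, 6, 11, 2, 3, 2, 10, 10, 1, 12, 5, 8, 12, 3] sum 97, len 14
add 2: shortest ending here [12, 6, 11, 2, 3, 2, 10, 10, 1, 12, 5, 8, 12, 3, 2] sum 99, len 15
add 3: shortest ending here [12, 6, 11, 2, 3, 2, 10, 10, 1, 12, 5, 8, 12, 3, 2, 3] sum 102, len 16
Shortest qualifying length: 13.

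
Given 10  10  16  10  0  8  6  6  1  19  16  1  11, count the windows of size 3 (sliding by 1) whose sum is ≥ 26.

7

(10, 10, 16) → sum 36  ≥ 26 ✓
(10, 16, 10) → sum 36  ≥ 26 ✓
(16, 10, 0) → sum 26  ≥ 26 ✓
(10, 0, 8) → sum 18
(0, 8, 6) → sum 14
(8, 6, 6) → sum 20
(6, 6, 1) → sum 13
(6, 1, 19) → sum 26  ≥ 26 ✓
(1, 19, 16) → sum 36  ≥ 26 ✓
(19, 16, 1) → sum 36  ≥ 26 ✓
(16, 1, 11) → sum 28  ≥ 26 ✓
7 windows satisfy the condition.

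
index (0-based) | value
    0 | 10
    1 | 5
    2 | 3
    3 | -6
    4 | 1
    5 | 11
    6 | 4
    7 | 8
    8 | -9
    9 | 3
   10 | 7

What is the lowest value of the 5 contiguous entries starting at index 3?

Elements at indices 3..7: -6, 1, 11, 4, 8
min(-6, 1, 11, 4, 8) = -6

-6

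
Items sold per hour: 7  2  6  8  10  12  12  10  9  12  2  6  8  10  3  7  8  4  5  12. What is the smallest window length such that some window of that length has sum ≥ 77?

8

add 7: running sum 7 < 77
add 2: running sum 9 < 77
add 6: running sum 15 < 77
add 8: running sum 23 < 77
add 10: running sum 33 < 77
add 12: running sum 45 < 77
add 12: running sum 57 < 77
add 10: running sum 67 < 77
add 9: running sum 76 < 77
add 12: shortest ending here [6, 8, 10, 12, 12, 10, 9, 12] sum 79, len 8
add 2: shortest ending here [6, 8, 10, 12, 12, 10, 9, 12, 2] sum 81, len 9
add 6: shortest ending here [8, 10, 12, 12, 10, 9, 12, 2, 6] sum 81, len 9
add 8: shortest ending here [10, 12, 12, 10, 9, 12, 2, 6, 8] sum 81, len 9
add 10: shortest ending here [12, 12, 10, 9, 12, 2, 6, 8, 10] sum 81, len 9
add 3: shortest ending here [12, 12, 10, 9, 12, 2, 6, 8, 10, 3] sum 84, len 10
add 7: shortest ending here [12, 10, 9, 12, 2, 6, 8, 10, 3, 7] sum 79, len 10
add 8: shortest ending here [12, 10, 9, 12, 2, 6, 8, 10, 3, 7, 8] sum 87, len 11
add 4: shortest ending here [10, 9, 12, 2, 6, 8, 10, 3, 7, 8, 4] sum 79, len 11
add 5: shortest ending here [10, 9, 12, 2, 6, 8, 10, 3, 7, 8, 4, 5] sum 84, len 12
add 12: shortest ending here [12, 2, 6, 8, 10, 3, 7, 8, 4, 5, 12] sum 77, len 11
Shortest qualifying length: 8.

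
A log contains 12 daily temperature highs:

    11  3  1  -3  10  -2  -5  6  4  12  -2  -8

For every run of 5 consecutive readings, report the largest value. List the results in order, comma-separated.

(11, 3, 1, -3, 10) → max 11
(3, 1, -3, 10, -2) → max 10
(1, -3, 10, -2, -5) → max 10
(-3, 10, -2, -5, 6) → max 10
(10, -2, -5, 6, 4) → max 10
(-2, -5, 6, 4, 12) → max 12
(-5, 6, 4, 12, -2) → max 12
(6, 4, 12, -2, -8) → max 12

11, 10, 10, 10, 10, 12, 12, 12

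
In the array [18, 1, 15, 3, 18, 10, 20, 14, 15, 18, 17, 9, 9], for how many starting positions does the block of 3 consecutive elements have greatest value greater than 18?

18 1 15 → max 18
1 15 3 → max 15
15 3 18 → max 18
3 18 10 → max 18
18 10 20 → max 20  > 18 ✓
10 20 14 → max 20  > 18 ✓
20 14 15 → max 20  > 18 ✓
14 15 18 → max 18
15 18 17 → max 18
18 17 9 → max 18
17 9 9 → max 17
3 windows satisfy the condition.

3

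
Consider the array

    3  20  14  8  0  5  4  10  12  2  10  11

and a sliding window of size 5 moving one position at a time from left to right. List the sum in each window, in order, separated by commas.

45, 47, 31, 27, 31, 33, 38, 45

3 20 14 8 0 → sum 45
20 14 8 0 5 → sum 47
14 8 0 5 4 → sum 31
8 0 5 4 10 → sum 27
0 5 4 10 12 → sum 31
5 4 10 12 2 → sum 33
4 10 12 2 10 → sum 38
10 12 2 10 11 → sum 45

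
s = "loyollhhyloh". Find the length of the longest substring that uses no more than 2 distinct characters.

[l] 1 distinct, len 1
[l, o] 2 distinct, len 2
[o, y] 2 distinct, len 2
[o, y, o] 2 distinct, len 3
[o, l] 2 distinct, len 2
[o, l, l] 2 distinct, len 3
[l, l, h] 2 distinct, len 3
[l, l, h, h] 2 distinct, len 4
[h, h, y] 2 distinct, len 3
[y, l] 2 distinct, len 2
[l, o] 2 distinct, len 2
[o, h] 2 distinct, len 2
Longest length with ≤2 distinct: 4.

4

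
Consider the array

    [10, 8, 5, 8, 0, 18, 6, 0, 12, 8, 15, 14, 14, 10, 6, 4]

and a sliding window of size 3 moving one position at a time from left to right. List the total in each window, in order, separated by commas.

[10, 8, 5] → sum 23
[8, 5, 8] → sum 21
[5, 8, 0] → sum 13
[8, 0, 18] → sum 26
[0, 18, 6] → sum 24
[18, 6, 0] → sum 24
[6, 0, 12] → sum 18
[0, 12, 8] → sum 20
[12, 8, 15] → sum 35
[8, 15, 14] → sum 37
[15, 14, 14] → sum 43
[14, 14, 10] → sum 38
[14, 10, 6] → sum 30
[10, 6, 4] → sum 20

23, 21, 13, 26, 24, 24, 18, 20, 35, 37, 43, 38, 30, 20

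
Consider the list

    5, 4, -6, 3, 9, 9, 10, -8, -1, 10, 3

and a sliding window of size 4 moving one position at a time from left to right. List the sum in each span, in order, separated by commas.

Sliding a size-4 window across the 11 values:
(5, 4, -6, 3) → sum 6
(4, -6, 3, 9) → sum 10
(-6, 3, 9, 9) → sum 15
(3, 9, 9, 10) → sum 31
(9, 9, 10, -8) → sum 20
(9, 10, -8, -1) → sum 10
(10, -8, -1, 10) → sum 11
(-8, -1, 10, 3) → sum 4

6, 10, 15, 31, 20, 10, 11, 4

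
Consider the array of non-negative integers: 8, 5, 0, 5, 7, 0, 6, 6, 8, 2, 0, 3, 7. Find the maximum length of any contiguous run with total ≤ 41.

→ 8: sum 8, len 1
→ 5: sum 13, len 2
→ 0: sum 13, len 3
→ 5: sum 18, len 4
→ 7: sum 25, len 5
→ 0: sum 25, len 6
→ 6: sum 31, len 7
→ 6: sum 37, len 8
→ 8 (dropped 8): sum 37, len 8
→ 2: sum 39, len 9
→ 0: sum 39, len 10
→ 3 (dropped 5): sum 37, len 10
→ 7 (dropped 0, 5): sum 39, len 9
Longest length seen: 10.

10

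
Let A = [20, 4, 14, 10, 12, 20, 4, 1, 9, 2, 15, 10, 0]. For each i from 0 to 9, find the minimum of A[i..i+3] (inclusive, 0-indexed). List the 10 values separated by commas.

4, 4, 10, 4, 1, 1, 1, 1, 2, 0

20 4 14 10 → min 4
4 14 10 12 → min 4
14 10 12 20 → min 10
10 12 20 4 → min 4
12 20 4 1 → min 1
20 4 1 9 → min 1
4 1 9 2 → min 1
1 9 2 15 → min 1
9 2 15 10 → min 2
2 15 10 0 → min 0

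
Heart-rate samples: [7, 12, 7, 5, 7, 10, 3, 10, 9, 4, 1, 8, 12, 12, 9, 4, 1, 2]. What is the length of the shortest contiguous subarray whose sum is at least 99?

13

Extend right; whenever the sum reaches 99, record the length and shrink from the left:
add 7: running sum 7 < 99
add 12: running sum 19 < 99
add 7: running sum 26 < 99
add 5: running sum 31 < 99
add 7: running sum 38 < 99
add 10: running sum 48 < 99
add 3: running sum 51 < 99
add 10: running sum 61 < 99
add 9: running sum 70 < 99
add 4: running sum 74 < 99
add 1: running sum 75 < 99
add 8: running sum 83 < 99
add 12: running sum 95 < 99
add 12: shortest ending here [12, 7, 5, 7, 10, 3, 10, 9, 4, 1, 8, 12, 12] sum 100, len 13
add 9: shortest ending here [12, 7, 5, 7, 10, 3, 10, 9, 4, 1, 8, 12, 12, 9] sum 109, len 14
add 4: shortest ending here [7, 5, 7, 10, 3, 10, 9, 4, 1, 8, 12, 12, 9, 4] sum 101, len 14
add 1: shortest ending here [7, 5, 7, 10, 3, 10, 9, 4, 1, 8, 12, 12, 9, 4, 1] sum 102, len 15
add 2: shortest ending here [7, 5, 7, 10, 3, 10, 9, 4, 1, 8, 12, 12, 9, 4, 1, 2] sum 104, len 16
Shortest qualifying length: 13.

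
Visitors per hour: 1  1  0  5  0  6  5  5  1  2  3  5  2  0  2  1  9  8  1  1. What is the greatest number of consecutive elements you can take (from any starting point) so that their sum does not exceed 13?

[1] sum 1 len 1
[1, 1] sum 2 len 2
[1, 1, 0] sum 2 len 3
[1, 1, 0, 5] sum 7 len 4
[1, 1, 0, 5, 0] sum 7 len 5
[1, 1, 0, 5, 0, 6] sum 13 len 6
[0, 6, 5] sum 11 len 3
[5, 5] sum 10 len 2
[5, 5, 1] sum 11 len 3
[5, 5, 1, 2] sum 13 len 4
[5, 1, 2, 3] sum 11 len 4
[1, 2, 3, 5] sum 11 len 4
[1, 2, 3, 5, 2] sum 13 len 5
[1, 2, 3, 5, 2, 0] sum 13 len 6
[3, 5, 2, 0, 2] sum 12 len 5
[3, 5, 2, 0, 2, 1] sum 13 len 6
[0, 2, 1, 9] sum 12 len 4
[8] sum 8 len 1
[8, 1] sum 9 len 2
[8, 1, 1] sum 10 len 3
Longest length seen: 6.

6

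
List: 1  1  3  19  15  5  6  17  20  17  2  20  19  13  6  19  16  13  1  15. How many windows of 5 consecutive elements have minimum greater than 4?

6

(1, 1, 3, 19, 15) → min 1
(1, 3, 19, 15, 5) → min 1
(3, 19, 15, 5, 6) → min 3
(19, 15, 5, 6, 17) → min 5  > 4 ✓
(15, 5, 6, 17, 20) → min 5  > 4 ✓
(5, 6, 17, 20, 17) → min 5  > 4 ✓
(6, 17, 20, 17, 2) → min 2
(17, 20, 17, 2, 20) → min 2
(20, 17, 2, 20, 19) → min 2
(17, 2, 20, 19, 13) → min 2
(2, 20, 19, 13, 6) → min 2
(20, 19, 13, 6, 19) → min 6  > 4 ✓
(19, 13, 6, 19, 16) → min 6  > 4 ✓
(13, 6, 19, 16, 13) → min 6  > 4 ✓
(6, 19, 16, 13, 1) → min 1
(19, 16, 13, 1, 15) → min 1
6 windows satisfy the condition.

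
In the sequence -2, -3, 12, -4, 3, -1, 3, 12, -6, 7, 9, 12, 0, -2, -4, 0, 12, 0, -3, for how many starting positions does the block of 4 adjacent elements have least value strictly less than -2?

13

[-2, -3, 12, -4] → min -4  < -2 ✓
[-3, 12, -4, 3] → min -4  < -2 ✓
[12, -4, 3, -1] → min -4  < -2 ✓
[-4, 3, -1, 3] → min -4  < -2 ✓
[3, -1, 3, 12] → min -1
[-1, 3, 12, -6] → min -6  < -2 ✓
[3, 12, -6, 7] → min -6  < -2 ✓
[12, -6, 7, 9] → min -6  < -2 ✓
[-6, 7, 9, 12] → min -6  < -2 ✓
[7, 9, 12, 0] → min 0
[9, 12, 0, -2] → min -2
[12, 0, -2, -4] → min -4  < -2 ✓
[0, -2, -4, 0] → min -4  < -2 ✓
[-2, -4, 0, 12] → min -4  < -2 ✓
[-4, 0, 12, 0] → min -4  < -2 ✓
[0, 12, 0, -3] → min -3  < -2 ✓
13 windows satisfy the condition.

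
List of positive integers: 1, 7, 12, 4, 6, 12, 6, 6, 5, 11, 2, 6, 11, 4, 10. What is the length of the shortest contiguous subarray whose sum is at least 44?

6

Extend right; whenever the sum reaches 44, record the length and shrink from the left:
add 1: running sum 1 < 44
add 7: running sum 8 < 44
add 12: running sum 20 < 44
add 4: running sum 24 < 44
add 6: running sum 30 < 44
add 12: running sum 42 < 44
end 6: [7, 12, 4, 6, 12, 6] sum 47, len 6
end 7: [12, 4, 6, 12, 6, 6] sum 46, len 6
end 8: [12, 4, 6, 12, 6, 6, 5] sum 51, len 7
end 9: [6, 12, 6, 6, 5, 11] sum 46, len 6
end 10: [6, 12, 6, 6, 5, 11, 2] sum 48, len 7
end 11: [12, 6, 6, 5, 11, 2, 6] sum 48, len 7
end 12: [6, 6, 5, 11, 2, 6, 11] sum 47, len 7
end 13: [6, 5, 11, 2, 6, 11, 4] sum 45, len 7
end 14: [11, 2, 6, 11, 4, 10] sum 44, len 6
Shortest qualifying length: 6.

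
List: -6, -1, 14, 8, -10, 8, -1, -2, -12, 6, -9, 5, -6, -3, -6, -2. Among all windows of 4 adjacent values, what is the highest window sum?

(-6, -1, 14, 8) → sum 15
(-1, 14, 8, -10) → sum 11
(14, 8, -10, 8) → sum 20
(8, -10, 8, -1) → sum 5
(-10, 8, -1, -2) → sum -5
(8, -1, -2, -12) → sum -7
(-1, -2, -12, 6) → sum -9
(-2, -12, 6, -9) → sum -17
(-12, 6, -9, 5) → sum -10
(6, -9, 5, -6) → sum -4
(-9, 5, -6, -3) → sum -13
(5, -6, -3, -6) → sum -10
(-6, -3, -6, -2) → sum -17
Highest of these is 20.

20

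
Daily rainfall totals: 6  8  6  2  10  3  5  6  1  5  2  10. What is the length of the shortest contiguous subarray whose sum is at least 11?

add 6: running sum 6 < 11
end 1: [6, 8] sum 14, len 2
end 2: [8, 6] sum 14, len 2
end 3: [8, 6, 2] sum 16, len 3
end 4: [2, 10] sum 12, len 2
end 5: [10, 3] sum 13, len 2
end 6: [10, 3, 5] sum 18, len 3
end 7: [5, 6] sum 11, len 2
end 8: [5, 6, 1] sum 12, len 3
end 9: [6, 1, 5] sum 12, len 3
end 10: [6, 1, 5, 2] sum 14, len 4
end 11: [2, 10] sum 12, len 2
Shortest qualifying length: 2.

2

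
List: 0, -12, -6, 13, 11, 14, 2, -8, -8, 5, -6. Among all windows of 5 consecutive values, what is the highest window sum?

0 -12 -6 13 11 → sum 6
-12 -6 13 11 14 → sum 20
-6 13 11 14 2 → sum 34
13 11 14 2 -8 → sum 32
11 14 2 -8 -8 → sum 11
14 2 -8 -8 5 → sum 5
2 -8 -8 5 -6 → sum -15
Highest of these is 34.

34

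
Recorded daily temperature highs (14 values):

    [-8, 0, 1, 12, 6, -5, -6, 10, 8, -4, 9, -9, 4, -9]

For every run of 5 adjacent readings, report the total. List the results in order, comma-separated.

11, 14, 8, 17, 13, 3, 17, 14, 8, -9

Sliding a size-5 window across the 14 values:
[-8, 0, 1, 12, 6] → sum 11
[0, 1, 12, 6, -5] → sum 14
[1, 12, 6, -5, -6] → sum 8
[12, 6, -5, -6, 10] → sum 17
[6, -5, -6, 10, 8] → sum 13
[-5, -6, 10, 8, -4] → sum 3
[-6, 10, 8, -4, 9] → sum 17
[10, 8, -4, 9, -9] → sum 14
[8, -4, 9, -9, 4] → sum 8
[-4, 9, -9, 4, -9] → sum -9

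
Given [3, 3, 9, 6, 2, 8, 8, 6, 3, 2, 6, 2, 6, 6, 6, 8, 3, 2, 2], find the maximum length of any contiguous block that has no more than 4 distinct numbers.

[3] 1 distinct, len 1
[3, 3] 1 distinct, len 2
[3, 3, 9] 2 distinct, len 3
[3, 3, 9, 6] 3 distinct, len 4
[3, 3, 9, 6, 2] 4 distinct, len 5
[9, 6, 2, 8] 4 distinct, len 4
[9, 6, 2, 8, 8] 4 distinct, len 5
[9, 6, 2, 8, 8, 6] 4 distinct, len 6
[6, 2, 8, 8, 6, 3] 4 distinct, len 6
[6, 2, 8, 8, 6, 3, 2] 4 distinct, len 7
[6, 2, 8, 8, 6, 3, 2, 6] 4 distinct, len 8
[6, 2, 8, 8, 6, 3, 2, 6, 2] 4 distinct, len 9
[6, 2, 8, 8, 6, 3, 2, 6, 2, 6] 4 distinct, len 10
[6, 2, 8, 8, 6, 3, 2, 6, 2, 6, 6] 4 distinct, len 11
[6, 2, 8, 8, 6, 3, 2, 6, 2, 6, 6, 6] 4 distinct, len 12
[6, 2, 8, 8, 6, 3, 2, 6, 2, 6, 6, 6, 8] 4 distinct, len 13
[6, 2, 8, 8, 6, 3, 2, 6, 2, 6, 6, 6, 8, 3] 4 distinct, len 14
[6, 2, 8, 8, 6, 3, 2, 6, 2, 6, 6, 6, 8, 3, 2] 4 distinct, len 15
[6, 2, 8, 8, 6, 3, 2, 6, 2, 6, 6, 6, 8, 3, 2, 2] 4 distinct, len 16
Longest length with ≤4 distinct: 16.

16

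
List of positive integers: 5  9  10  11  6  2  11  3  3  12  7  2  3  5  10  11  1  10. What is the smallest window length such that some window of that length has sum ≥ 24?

Extend right; whenever the sum reaches 24, record the length and shrink from the left:
add 5: running sum 5 < 24
add 9: running sum 14 < 24
add 10: shortest ending here [5, 9, 10] sum 24, len 3
add 11: shortest ending here [9, 10, 11] sum 30, len 3
add 6: shortest ending here [10, 11, 6] sum 27, len 3
add 2: shortest ending here [10, 11, 6, 2] sum 29, len 4
add 11: shortest ending here [11, 6, 2, 11] sum 30, len 4
add 3: shortest ending here [11, 6, 2, 11, 3] sum 33, len 5
add 3: shortest ending here [6, 2, 11, 3, 3] sum 25, len 5
add 12: shortest ending here [11, 3, 3, 12] sum 29, len 4
add 7: shortest ending here [3, 3, 12, 7] sum 25, len 4
add 2: shortest ending here [3, 12, 7, 2] sum 24, len 4
add 3: shortest ending here [12, 7, 2, 3] sum 24, len 4
add 5: shortest ending here [12, 7, 2, 3, 5] sum 29, len 5
add 10: shortest ending here [7, 2, 3, 5, 10] sum 27, len 5
add 11: shortest ending here [5, 10, 11] sum 26, len 3
add 1: shortest ending here [5, 10, 11, 1] sum 27, len 4
add 10: shortest ending here [10, 11, 1, 10] sum 32, len 4
Shortest qualifying length: 3.

3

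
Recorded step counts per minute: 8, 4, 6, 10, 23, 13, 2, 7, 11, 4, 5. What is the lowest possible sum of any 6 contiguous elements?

[8, 4, 6, 10, 23, 13] → sum 64
[4, 6, 10, 23, 13, 2] → sum 58
[6, 10, 23, 13, 2, 7] → sum 61
[10, 23, 13, 2, 7, 11] → sum 66
[23, 13, 2, 7, 11, 4] → sum 60
[13, 2, 7, 11, 4, 5] → sum 42
Lowest of these is 42.

42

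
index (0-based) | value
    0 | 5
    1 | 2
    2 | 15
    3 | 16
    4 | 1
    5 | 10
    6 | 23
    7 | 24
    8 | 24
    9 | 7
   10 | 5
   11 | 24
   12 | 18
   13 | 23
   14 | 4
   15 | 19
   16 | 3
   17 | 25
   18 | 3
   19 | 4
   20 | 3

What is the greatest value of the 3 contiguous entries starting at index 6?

Elements at indices 6..8: 23, 24, 24
max(23, 24, 24) = 24

24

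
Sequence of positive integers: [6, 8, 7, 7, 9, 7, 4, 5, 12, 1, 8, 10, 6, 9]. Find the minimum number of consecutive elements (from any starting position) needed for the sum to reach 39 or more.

add 6: running sum 6 < 39
add 8: running sum 14 < 39
add 7: running sum 21 < 39
add 7: running sum 28 < 39
add 9: running sum 37 < 39
add 7: shortest ending here [6, 8, 7, 7, 9, 7] sum 44, len 6
add 4: shortest ending here [8, 7, 7, 9, 7, 4] sum 42, len 6
add 5: shortest ending here [7, 7, 9, 7, 4, 5] sum 39, len 6
add 12: shortest ending here [7, 9, 7, 4, 5, 12] sum 44, len 6
add 1: shortest ending here [7, 9, 7, 4, 5, 12, 1] sum 45, len 7
add 8: shortest ending here [9, 7, 4, 5, 12, 1, 8] sum 46, len 7
add 10: shortest ending here [4, 5, 12, 1, 8, 10] sum 40, len 6
add 6: shortest ending here [5, 12, 1, 8, 10, 6] sum 42, len 6
add 9: shortest ending here [12, 1, 8, 10, 6, 9] sum 46, len 6
Shortest qualifying length: 6.

6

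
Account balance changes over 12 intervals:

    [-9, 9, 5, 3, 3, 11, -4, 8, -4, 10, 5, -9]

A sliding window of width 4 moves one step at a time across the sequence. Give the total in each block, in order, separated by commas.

Sliding a size-4 window across the 12 values:
[-9, 9, 5, 3] → sum 8
[9, 5, 3, 3] → sum 20
[5, 3, 3, 11] → sum 22
[3, 3, 11, -4] → sum 13
[3, 11, -4, 8] → sum 18
[11, -4, 8, -4] → sum 11
[-4, 8, -4, 10] → sum 10
[8, -4, 10, 5] → sum 19
[-4, 10, 5, -9] → sum 2

8, 20, 22, 13, 18, 11, 10, 19, 2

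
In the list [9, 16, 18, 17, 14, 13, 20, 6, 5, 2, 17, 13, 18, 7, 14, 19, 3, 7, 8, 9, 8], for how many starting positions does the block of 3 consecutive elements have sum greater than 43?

5

[9, 16, 18] → sum 43
[16, 18, 17] → sum 51  > 43 ✓
[18, 17, 14] → sum 49  > 43 ✓
[17, 14, 13] → sum 44  > 43 ✓
[14, 13, 20] → sum 47  > 43 ✓
[13, 20, 6] → sum 39
[20, 6, 5] → sum 31
[6, 5, 2] → sum 13
[5, 2, 17] → sum 24
[2, 17, 13] → sum 32
[17, 13, 18] → sum 48  > 43 ✓
[13, 18, 7] → sum 38
[18, 7, 14] → sum 39
[7, 14, 19] → sum 40
[14, 19, 3] → sum 36
[19, 3, 7] → sum 29
[3, 7, 8] → sum 18
[7, 8, 9] → sum 24
[8, 9, 8] → sum 25
5 windows satisfy the condition.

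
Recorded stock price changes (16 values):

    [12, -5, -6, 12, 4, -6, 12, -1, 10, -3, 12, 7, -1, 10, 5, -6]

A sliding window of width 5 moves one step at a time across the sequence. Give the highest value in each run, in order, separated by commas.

12, 12, 12, 12, 12, 12, 12, 12, 12, 12, 12, 10

12 -5 -6 12 4 → max 12
-5 -6 12 4 -6 → max 12
-6 12 4 -6 12 → max 12
12 4 -6 12 -1 → max 12
4 -6 12 -1 10 → max 12
-6 12 -1 10 -3 → max 12
12 -1 10 -3 12 → max 12
-1 10 -3 12 7 → max 12
10 -3 12 7 -1 → max 12
-3 12 7 -1 10 → max 12
12 7 -1 10 5 → max 12
7 -1 10 5 -6 → max 10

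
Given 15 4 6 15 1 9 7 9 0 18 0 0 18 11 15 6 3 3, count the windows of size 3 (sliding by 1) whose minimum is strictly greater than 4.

3

(15, 4, 6) → min 4
(4, 6, 15) → min 4
(6, 15, 1) → min 1
(15, 1, 9) → min 1
(1, 9, 7) → min 1
(9, 7, 9) → min 7  > 4 ✓
(7, 9, 0) → min 0
(9, 0, 18) → min 0
(0, 18, 0) → min 0
(18, 0, 0) → min 0
(0, 0, 18) → min 0
(0, 18, 11) → min 0
(18, 11, 15) → min 11  > 4 ✓
(11, 15, 6) → min 6  > 4 ✓
(15, 6, 3) → min 3
(6, 3, 3) → min 3
3 windows satisfy the condition.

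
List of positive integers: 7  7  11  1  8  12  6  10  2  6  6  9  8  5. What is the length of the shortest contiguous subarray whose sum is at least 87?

Extend right; whenever the sum reaches 87, record the length and shrink from the left:
add 7: running sum 7 < 87
add 7: running sum 14 < 87
add 11: running sum 25 < 87
add 1: running sum 26 < 87
add 8: running sum 34 < 87
add 12: running sum 46 < 87
add 6: running sum 52 < 87
add 10: running sum 62 < 87
add 2: running sum 64 < 87
add 6: running sum 70 < 87
add 6: running sum 76 < 87
add 9: running sum 85 < 87
end 12: [7, 7, 11, 1, 8, 12, 6, 10, 2, 6, 6, 9, 8] sum 93, len 13
end 13: [7, 11, 1, 8, 12, 6, 10, 2, 6, 6, 9, 8, 5] sum 91, len 13
Shortest qualifying length: 13.

13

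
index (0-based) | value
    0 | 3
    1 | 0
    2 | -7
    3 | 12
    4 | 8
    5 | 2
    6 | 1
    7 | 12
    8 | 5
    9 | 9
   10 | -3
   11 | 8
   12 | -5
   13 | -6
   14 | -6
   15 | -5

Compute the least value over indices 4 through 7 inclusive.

1

Elements at indices 4..7: 8, 2, 1, 12
min(8, 2, 1, 12) = 1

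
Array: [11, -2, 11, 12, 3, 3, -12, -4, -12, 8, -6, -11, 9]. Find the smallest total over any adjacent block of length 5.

[11, -2, 11, 12, 3] → sum 35
[-2, 11, 12, 3, 3] → sum 27
[11, 12, 3, 3, -12] → sum 17
[12, 3, 3, -12, -4] → sum 2
[3, 3, -12, -4, -12] → sum -22
[3, -12, -4, -12, 8] → sum -17
[-12, -4, -12, 8, -6] → sum -26
[-4, -12, 8, -6, -11] → sum -25
[-12, 8, -6, -11, 9] → sum -12
Smallest of these is -26.

-26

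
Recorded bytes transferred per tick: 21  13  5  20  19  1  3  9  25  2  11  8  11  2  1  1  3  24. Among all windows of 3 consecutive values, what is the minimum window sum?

4

21 13 5 → sum 39
13 5 20 → sum 38
5 20 19 → sum 44
20 19 1 → sum 40
19 1 3 → sum 23
1 3 9 → sum 13
3 9 25 → sum 37
9 25 2 → sum 36
25 2 11 → sum 38
2 11 8 → sum 21
11 8 11 → sum 30
8 11 2 → sum 21
11 2 1 → sum 14
2 1 1 → sum 4
1 1 3 → sum 5
1 3 24 → sum 28
Minimum of these is 4.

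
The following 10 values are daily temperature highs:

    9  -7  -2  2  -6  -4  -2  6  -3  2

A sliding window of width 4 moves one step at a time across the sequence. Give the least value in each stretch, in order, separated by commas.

[9, -7, -2, 2] → min -7
[-7, -2, 2, -6] → min -7
[-2, 2, -6, -4] → min -6
[2, -6, -4, -2] → min -6
[-6, -4, -2, 6] → min -6
[-4, -2, 6, -3] → min -4
[-2, 6, -3, 2] → min -3

-7, -7, -6, -6, -6, -4, -3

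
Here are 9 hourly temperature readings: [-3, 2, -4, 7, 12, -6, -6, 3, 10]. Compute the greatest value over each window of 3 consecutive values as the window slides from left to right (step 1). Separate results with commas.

2, 7, 12, 12, 12, 3, 10

Sliding a size-3 window across the 9 values:
[-3, 2, -4] → max 2
[2, -4, 7] → max 7
[-4, 7, 12] → max 12
[7, 12, -6] → max 12
[12, -6, -6] → max 12
[-6, -6, 3] → max 3
[-6, 3, 10] → max 10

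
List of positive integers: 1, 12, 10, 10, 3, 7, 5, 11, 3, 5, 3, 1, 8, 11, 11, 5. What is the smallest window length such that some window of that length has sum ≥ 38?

5

add 1: running sum 1 < 38
add 12: running sum 13 < 38
add 10: running sum 23 < 38
add 10: running sum 33 < 38
add 3: running sum 36 < 38
add 7: shortest ending here [12, 10, 10, 3, 7] sum 42, len 5
add 5: shortest ending here [12, 10, 10, 3, 7, 5] sum 47, len 6
add 11: shortest ending here [10, 10, 3, 7, 5, 11] sum 46, len 6
add 3: shortest ending here [10, 3, 7, 5, 11, 3] sum 39, len 6
add 5: shortest ending here [10, 3, 7, 5, 11, 3, 5] sum 44, len 7
add 3: shortest ending here [10, 3, 7, 5, 11, 3, 5, 3] sum 47, len 8
add 1: shortest ending here [3, 7, 5, 11, 3, 5, 3, 1] sum 38, len 8
add 8: shortest ending here [7, 5, 11, 3, 5, 3, 1, 8] sum 43, len 8
add 11: shortest ending here [11, 3, 5, 3, 1, 8, 11] sum 42, len 7
add 11: shortest ending here [5, 3, 1, 8, 11, 11] sum 39, len 6
add 5: shortest ending here [3, 1, 8, 11, 11, 5] sum 39, len 6
Shortest qualifying length: 5.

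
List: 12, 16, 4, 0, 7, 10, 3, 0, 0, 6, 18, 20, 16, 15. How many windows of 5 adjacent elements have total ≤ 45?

8

[12, 16, 4, 0, 7] → sum 39  ≤ 45 ✓
[16, 4, 0, 7, 10] → sum 37  ≤ 45 ✓
[4, 0, 7, 10, 3] → sum 24  ≤ 45 ✓
[0, 7, 10, 3, 0] → sum 20  ≤ 45 ✓
[7, 10, 3, 0, 0] → sum 20  ≤ 45 ✓
[10, 3, 0, 0, 6] → sum 19  ≤ 45 ✓
[3, 0, 0, 6, 18] → sum 27  ≤ 45 ✓
[0, 0, 6, 18, 20] → sum 44  ≤ 45 ✓
[0, 6, 18, 20, 16] → sum 60
[6, 18, 20, 16, 15] → sum 75
8 windows satisfy the condition.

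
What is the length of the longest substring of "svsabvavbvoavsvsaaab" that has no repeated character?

4

add s: [s] len 1
add v: [s, v] len 2
add s (repeat s, move left end past it): [v, s] len 2
add a: [v, s, a] len 3
add b: [v, s, a, b] len 4
add v (repeat v, move left end past it): [s, a, b, v] len 4
add a (repeat a, move left end past it): [b, v, a] len 3
add v (repeat v, move left end past it): [a, v] len 2
add b: [a, v, b] len 3
add v (repeat v, move left end past it): [b, v] len 2
add o: [b, v, o] len 3
add a: [b, v, o, a] len 4
add v (repeat v, move left end past it): [o, a, v] len 3
add s: [o, a, v, s] len 4
add v (repeat v, move left end past it): [s, v] len 2
add s (repeat s, move left end past it): [v, s] len 2
add a: [v, s, a] len 3
add a (repeat a, move left end past it): [a] len 1
add a (repeat a, move left end past it): [a] len 1
add b: [a, b] len 2
Longest all-distinct length: 4.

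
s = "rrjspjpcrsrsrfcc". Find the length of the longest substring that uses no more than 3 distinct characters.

[r] 1 distinct, len 1
[r, r] 1 distinct, len 2
[r, r, j] 2 distinct, len 3
[r, r, j, s] 3 distinct, len 4
[j, s, p] 3 distinct, len 3
[j, s, p, j] 3 distinct, len 4
[j, s, p, j, p] 3 distinct, len 5
[p, j, p, c] 3 distinct, len 4
[p, c, r] 3 distinct, len 3
[c, r, s] 3 distinct, len 3
[c, r, s, r] 3 distinct, len 4
[c, r, s, r, s] 3 distinct, len 5
[c, r, s, r, s, r] 3 distinct, len 6
[r, s, r, s, r, f] 3 distinct, len 6
[r, f, c] 3 distinct, len 3
[r, f, c, c] 3 distinct, len 4
Longest length with ≤3 distinct: 6.

6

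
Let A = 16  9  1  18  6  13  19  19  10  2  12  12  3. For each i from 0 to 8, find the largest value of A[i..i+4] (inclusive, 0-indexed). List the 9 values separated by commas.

18, 18, 19, 19, 19, 19, 19, 19, 12

(16, 9, 1, 18, 6) → max 18
(9, 1, 18, 6, 13) → max 18
(1, 18, 6, 13, 19) → max 19
(18, 6, 13, 19, 19) → max 19
(6, 13, 19, 19, 10) → max 19
(13, 19, 19, 10, 2) → max 19
(19, 19, 10, 2, 12) → max 19
(19, 10, 2, 12, 12) → max 19
(10, 2, 12, 12, 3) → max 12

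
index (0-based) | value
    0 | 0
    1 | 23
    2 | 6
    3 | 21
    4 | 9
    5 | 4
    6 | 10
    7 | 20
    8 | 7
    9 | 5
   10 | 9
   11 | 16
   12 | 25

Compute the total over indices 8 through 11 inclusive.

37

Elements at indices 8..11: 7, 5, 9, 16
sum(7, 5, 9, 16) = 37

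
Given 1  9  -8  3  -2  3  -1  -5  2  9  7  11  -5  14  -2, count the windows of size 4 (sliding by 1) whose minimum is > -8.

(1, 9, -8, 3) → min -8
(9, -8, 3, -2) → min -8
(-8, 3, -2, 3) → min -8
(3, -2, 3, -1) → min -2  > -8 ✓
(-2, 3, -1, -5) → min -5  > -8 ✓
(3, -1, -5, 2) → min -5  > -8 ✓
(-1, -5, 2, 9) → min -5  > -8 ✓
(-5, 2, 9, 7) → min -5  > -8 ✓
(2, 9, 7, 11) → min 2  > -8 ✓
(9, 7, 11, -5) → min -5  > -8 ✓
(7, 11, -5, 14) → min -5  > -8 ✓
(11, -5, 14, -2) → min -5  > -8 ✓
9 windows satisfy the condition.

9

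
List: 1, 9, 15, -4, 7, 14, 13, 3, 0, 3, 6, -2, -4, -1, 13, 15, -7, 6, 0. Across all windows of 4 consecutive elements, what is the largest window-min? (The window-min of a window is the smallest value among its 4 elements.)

3

[1, 9, 15, -4] → min -4
[9, 15, -4, 7] → min -4
[15, -4, 7, 14] → min -4
[-4, 7, 14, 13] → min -4
[7, 14, 13, 3] → min 3
[14, 13, 3, 0] → min 0
[13, 3, 0, 3] → min 0
[3, 0, 3, 6] → min 0
[0, 3, 6, -2] → min -2
[3, 6, -2, -4] → min -4
[6, -2, -4, -1] → min -4
[-2, -4, -1, 13] → min -4
[-4, -1, 13, 15] → min -4
[-1, 13, 15, -7] → min -7
[13, 15, -7, 6] → min -7
[15, -7, 6, 0] → min -7
Largest of these is 3.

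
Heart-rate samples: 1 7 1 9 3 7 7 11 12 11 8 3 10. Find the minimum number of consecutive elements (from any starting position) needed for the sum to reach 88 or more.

12

add 1: running sum 1 < 88
add 7: running sum 8 < 88
add 1: running sum 9 < 88
add 9: running sum 18 < 88
add 3: running sum 21 < 88
add 7: running sum 28 < 88
add 7: running sum 35 < 88
add 11: running sum 46 < 88
add 12: running sum 58 < 88
add 11: running sum 69 < 88
add 8: running sum 77 < 88
add 3: running sum 80 < 88
end 12: [7, 1, 9, 3, 7, 7, 11, 12, 11, 8, 3, 10] sum 89, len 12
Shortest qualifying length: 12.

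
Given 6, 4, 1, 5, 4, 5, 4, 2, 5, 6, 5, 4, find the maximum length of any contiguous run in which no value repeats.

add 6: [6] len 1
add 4: [6, 4] len 2
add 1: [6, 4, 1] len 3
add 5: [6, 4, 1, 5] len 4
add 4 (repeat 4, move left end past it): [1, 5, 4] len 3
add 5 (repeat 5, move left end past it): [4, 5] len 2
add 4 (repeat 4, move left end past it): [5, 4] len 2
add 2: [5, 4, 2] len 3
add 5 (repeat 5, move left end past it): [4, 2, 5] len 3
add 6: [4, 2, 5, 6] len 4
add 5 (repeat 5, move left end past it): [6, 5] len 2
add 4: [6, 5, 4] len 3
Longest all-distinct length: 4.

4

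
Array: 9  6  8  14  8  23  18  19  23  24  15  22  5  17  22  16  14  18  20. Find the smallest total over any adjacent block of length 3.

9 6 8 → sum 23
6 8 14 → sum 28
8 14 8 → sum 30
14 8 23 → sum 45
8 23 18 → sum 49
23 18 19 → sum 60
18 19 23 → sum 60
19 23 24 → sum 66
23 24 15 → sum 62
24 15 22 → sum 61
15 22 5 → sum 42
22 5 17 → sum 44
5 17 22 → sum 44
17 22 16 → sum 55
22 16 14 → sum 52
16 14 18 → sum 48
14 18 20 → sum 52
Smallest of these is 23.

23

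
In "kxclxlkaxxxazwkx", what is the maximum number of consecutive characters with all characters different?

[k] len 1
[k, x] len 2
[k, x, c] len 3
[k, x, c, l] len 4
[c, l, x] len 3
[x, l] len 2
[x, l, k] len 3
[x, l, k, a] len 4
[l, k, a, x] len 4
[x] len 1
[x] len 1
[x, a] len 2
[x, a, z] len 3
[x, a, z, w] len 4
[x, a, z, w, k] len 5
[a, z, w, k, x] len 5
Longest all-distinct length: 5.

5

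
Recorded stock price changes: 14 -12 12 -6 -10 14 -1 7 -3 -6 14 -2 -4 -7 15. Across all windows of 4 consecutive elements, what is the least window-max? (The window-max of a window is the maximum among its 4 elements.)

7

14 -12 12 -6 → max 14
-12 12 -6 -10 → max 12
12 -6 -10 14 → max 14
-6 -10 14 -1 → max 14
-10 14 -1 7 → max 14
14 -1 7 -3 → max 14
-1 7 -3 -6 → max 7
7 -3 -6 14 → max 14
-3 -6 14 -2 → max 14
-6 14 -2 -4 → max 14
14 -2 -4 -7 → max 14
-2 -4 -7 15 → max 15
Least of these is 7.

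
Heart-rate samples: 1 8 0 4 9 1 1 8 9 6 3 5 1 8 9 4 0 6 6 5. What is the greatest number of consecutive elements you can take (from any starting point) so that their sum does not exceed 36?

8

add 1: [1] sum 1, len 1
add 8: [1, 8] sum 9, len 2
add 0: [1, 8, 0] sum 9, len 3
add 4: [1, 8, 0, 4] sum 13, len 4
add 9: [1, 8, 0, 4, 9] sum 22, len 5
add 1: [1, 8, 0, 4, 9, 1] sum 23, len 6
add 1: [1, 8, 0, 4, 9, 1, 1] sum 24, len 7
add 8: [1, 8, 0, 4, 9, 1, 1, 8] sum 32, len 8
add 9: [0, 4, 9, 1, 1, 8, 9] sum 32, len 7
add 6: [9, 1, 1, 8, 9, 6] sum 34, len 6
add 3: [1, 1, 8, 9, 6, 3] sum 28, len 6
add 5: [1, 1, 8, 9, 6, 3, 5] sum 33, len 7
add 1: [1, 1, 8, 9, 6, 3, 5, 1] sum 34, len 8
add 8: [9, 6, 3, 5, 1, 8] sum 32, len 6
add 9: [6, 3, 5, 1, 8, 9] sum 32, len 6
add 4: [6, 3, 5, 1, 8, 9, 4] sum 36, len 7
add 0: [6, 3, 5, 1, 8, 9, 4, 0] sum 36, len 8
add 6: [3, 5, 1, 8, 9, 4, 0, 6] sum 36, len 8
add 6: [1, 8, 9, 4, 0, 6, 6] sum 34, len 7
add 5: [9, 4, 0, 6, 6, 5] sum 30, len 6
Longest length seen: 8.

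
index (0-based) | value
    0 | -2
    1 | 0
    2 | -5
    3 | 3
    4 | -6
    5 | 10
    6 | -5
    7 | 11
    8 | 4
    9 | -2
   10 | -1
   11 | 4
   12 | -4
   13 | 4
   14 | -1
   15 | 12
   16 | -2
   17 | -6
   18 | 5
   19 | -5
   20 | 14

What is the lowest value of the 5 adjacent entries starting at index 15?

-6

Elements at indices 15..19: 12, -2, -6, 5, -5
min(12, -2, -6, 5, -5) = -6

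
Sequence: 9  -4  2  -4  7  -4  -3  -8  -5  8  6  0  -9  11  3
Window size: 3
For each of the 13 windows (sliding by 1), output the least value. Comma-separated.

-4, -4, -4, -4, -4, -8, -8, -8, -5, 0, -9, -9, -9

[9, -4, 2] → min -4
[-4, 2, -4] → min -4
[2, -4, 7] → min -4
[-4, 7, -4] → min -4
[7, -4, -3] → min -4
[-4, -3, -8] → min -8
[-3, -8, -5] → min -8
[-8, -5, 8] → min -8
[-5, 8, 6] → min -5
[8, 6, 0] → min 0
[6, 0, -9] → min -9
[0, -9, 11] → min -9
[-9, 11, 3] → min -9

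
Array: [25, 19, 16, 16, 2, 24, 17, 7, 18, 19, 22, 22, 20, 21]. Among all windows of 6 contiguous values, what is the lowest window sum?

25 19 16 16 2 24 → sum 102
19 16 16 2 24 17 → sum 94
16 16 2 24 17 7 → sum 82
16 2 24 17 7 18 → sum 84
2 24 17 7 18 19 → sum 87
24 17 7 18 19 22 → sum 107
17 7 18 19 22 22 → sum 105
7 18 19 22 22 20 → sum 108
18 19 22 22 20 21 → sum 122
Lowest of these is 82.

82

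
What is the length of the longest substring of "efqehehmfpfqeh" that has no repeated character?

5

[e] len 1
[e, f] len 2
[e, f, q] len 3
[f, q, e] len 3
[f, q, e, h] len 4
[h, e] len 2
[e, h] len 2
[e, h, m] len 3
[e, h, m, f] len 4
[e, h, m, f, p] len 5
[p, f] len 2
[p, f, q] len 3
[p, f, q, e] len 4
[p, f, q, e, h] len 5
Longest all-distinct length: 5.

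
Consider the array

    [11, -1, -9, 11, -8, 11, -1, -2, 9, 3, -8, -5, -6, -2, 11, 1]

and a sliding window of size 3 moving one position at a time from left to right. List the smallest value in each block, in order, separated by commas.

11 -1 -9 → min -9
-1 -9 11 → min -9
-9 11 -8 → min -9
11 -8 11 → min -8
-8 11 -1 → min -8
11 -1 -2 → min -2
-1 -2 9 → min -2
-2 9 3 → min -2
9 3 -8 → min -8
3 -8 -5 → min -8
-8 -5 -6 → min -8
-5 -6 -2 → min -6
-6 -2 11 → min -6
-2 11 1 → min -2

-9, -9, -9, -8, -8, -2, -2, -2, -8, -8, -8, -6, -6, -2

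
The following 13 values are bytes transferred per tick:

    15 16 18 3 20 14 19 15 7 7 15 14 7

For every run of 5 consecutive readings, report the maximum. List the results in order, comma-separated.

20, 20, 20, 20, 20, 19, 19, 15, 15

[15, 16, 18, 3, 20] → max 20
[16, 18, 3, 20, 14] → max 20
[18, 3, 20, 14, 19] → max 20
[3, 20, 14, 19, 15] → max 20
[20, 14, 19, 15, 7] → max 20
[14, 19, 15, 7, 7] → max 19
[19, 15, 7, 7, 15] → max 19
[15, 7, 7, 15, 14] → max 15
[7, 7, 15, 14, 7] → max 15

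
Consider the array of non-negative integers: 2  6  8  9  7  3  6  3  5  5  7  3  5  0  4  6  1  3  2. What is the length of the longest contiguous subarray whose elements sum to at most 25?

Extend to the right; shrink from the left whenever the sum exceeds 25:
[2] sum 2 len 1
[2, 6] sum 8 len 2
[2, 6, 8] sum 16 len 3
[2, 6, 8, 9] sum 25 len 4
[8, 9, 7] sum 24 len 3
[9, 7, 3] sum 19 len 3
[9, 7, 3, 6] sum 25 len 4
[7, 3, 6, 3] sum 19 len 4
[7, 3, 6, 3, 5] sum 24 len 5
[3, 6, 3, 5, 5] sum 22 len 5
[3, 5, 5, 7] sum 20 len 4
[3, 5, 5, 7, 3] sum 23 len 5
[5, 5, 7, 3, 5] sum 25 len 5
[5, 5, 7, 3, 5, 0] sum 25 len 6
[5, 7, 3, 5, 0, 4] sum 24 len 6
[7, 3, 5, 0, 4, 6] sum 25 len 6
[3, 5, 0, 4, 6, 1] sum 19 len 6
[3, 5, 0, 4, 6, 1, 3] sum 22 len 7
[3, 5, 0, 4, 6, 1, 3, 2] sum 24 len 8
Longest length seen: 8.

8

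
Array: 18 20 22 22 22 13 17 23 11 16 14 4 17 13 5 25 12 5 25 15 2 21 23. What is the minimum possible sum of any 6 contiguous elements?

69

18 20 22 22 22 13 → sum 117
20 22 22 22 13 17 → sum 116
22 22 22 13 17 23 → sum 119
22 22 13 17 23 11 → sum 108
22 13 17 23 11 16 → sum 102
13 17 23 11 16 14 → sum 94
17 23 11 16 14 4 → sum 85
23 11 16 14 4 17 → sum 85
11 16 14 4 17 13 → sum 75
16 14 4 17 13 5 → sum 69
14 4 17 13 5 25 → sum 78
4 17 13 5 25 12 → sum 76
17 13 5 25 12 5 → sum 77
13 5 25 12 5 25 → sum 85
5 25 12 5 25 15 → sum 87
25 12 5 25 15 2 → sum 84
12 5 25 15 2 21 → sum 80
5 25 15 2 21 23 → sum 91
Minimum of these is 69.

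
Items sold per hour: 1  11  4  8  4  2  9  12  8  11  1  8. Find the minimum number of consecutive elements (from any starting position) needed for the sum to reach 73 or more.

11

add 1: running sum 1 < 73
add 11: running sum 12 < 73
add 4: running sum 16 < 73
add 8: running sum 24 < 73
add 4: running sum 28 < 73
add 2: running sum 30 < 73
add 9: running sum 39 < 73
add 12: running sum 51 < 73
add 8: running sum 59 < 73
add 11: running sum 70 < 73
add 1: running sum 71 < 73
end 11: [11, 4, 8, 4, 2, 9, 12, 8, 11, 1, 8] sum 78, len 11
Shortest qualifying length: 11.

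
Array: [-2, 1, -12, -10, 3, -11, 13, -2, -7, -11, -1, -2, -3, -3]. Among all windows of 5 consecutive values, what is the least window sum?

-2 1 -12 -10 3 → sum -20
1 -12 -10 3 -11 → sum -29
-12 -10 3 -11 13 → sum -17
-10 3 -11 13 -2 → sum -7
3 -11 13 -2 -7 → sum -4
-11 13 -2 -7 -11 → sum -18
13 -2 -7 -11 -1 → sum -8
-2 -7 -11 -1 -2 → sum -23
-7 -11 -1 -2 -3 → sum -24
-11 -1 -2 -3 -3 → sum -20
Least of these is -29.

-29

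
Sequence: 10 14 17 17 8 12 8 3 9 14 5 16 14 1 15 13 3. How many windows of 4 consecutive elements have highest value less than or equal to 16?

(10, 14, 17, 17) → max 17
(14, 17, 17, 8) → max 17
(17, 17, 8, 12) → max 17
(17, 8, 12, 8) → max 17
(8, 12, 8, 3) → max 12  ≤ 16 ✓
(12, 8, 3, 9) → max 12  ≤ 16 ✓
(8, 3, 9, 14) → max 14  ≤ 16 ✓
(3, 9, 14, 5) → max 14  ≤ 16 ✓
(9, 14, 5, 16) → max 16  ≤ 16 ✓
(14, 5, 16, 14) → max 16  ≤ 16 ✓
(5, 16, 14, 1) → max 16  ≤ 16 ✓
(16, 14, 1, 15) → max 16  ≤ 16 ✓
(14, 1, 15, 13) → max 15  ≤ 16 ✓
(1, 15, 13, 3) → max 15  ≤ 16 ✓
10 windows satisfy the condition.

10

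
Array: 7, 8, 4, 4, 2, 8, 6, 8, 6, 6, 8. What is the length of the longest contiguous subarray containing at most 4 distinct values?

10

[7] 1 distinct, len 1
[7, 8] 2 distinct, len 2
[7, 8, 4] 3 distinct, len 3
[7, 8, 4, 4] 3 distinct, len 4
[7, 8, 4, 4, 2] 4 distinct, len 5
[7, 8, 4, 4, 2, 8] 4 distinct, len 6
[8, 4, 4, 2, 8, 6] 4 distinct, len 6
[8, 4, 4, 2, 8, 6, 8] 4 distinct, len 7
[8, 4, 4, 2, 8, 6, 8, 6] 4 distinct, len 8
[8, 4, 4, 2, 8, 6, 8, 6, 6] 4 distinct, len 9
[8, 4, 4, 2, 8, 6, 8, 6, 6, 8] 4 distinct, len 10
Longest length with ≤4 distinct: 10.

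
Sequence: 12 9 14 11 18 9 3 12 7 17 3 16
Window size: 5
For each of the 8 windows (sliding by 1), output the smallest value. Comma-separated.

Sliding a size-5 window across the 12 values:
[12, 9, 14, 11, 18] → min 9
[9, 14, 11, 18, 9] → min 9
[14, 11, 18, 9, 3] → min 3
[11, 18, 9, 3, 12] → min 3
[18, 9, 3, 12, 7] → min 3
[9, 3, 12, 7, 17] → min 3
[3, 12, 7, 17, 3] → min 3
[12, 7, 17, 3, 16] → min 3

9, 9, 3, 3, 3, 3, 3, 3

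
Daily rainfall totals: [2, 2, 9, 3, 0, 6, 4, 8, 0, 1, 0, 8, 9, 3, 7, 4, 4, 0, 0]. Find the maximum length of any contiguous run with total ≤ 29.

Extend to the right; shrink from the left whenever the sum exceeds 29:
add 2: [2] sum 2, len 1
add 2: [2, 2] sum 4, len 2
add 9: [2, 2, 9] sum 13, len 3
add 3: [2, 2, 9, 3] sum 16, len 4
add 0: [2, 2, 9, 3, 0] sum 16, len 5
add 6: [2, 2, 9, 3, 0, 6] sum 22, len 6
add 4: [2, 2, 9, 3, 0, 6, 4] sum 26, len 7
add 8: [3, 0, 6, 4, 8] sum 21, len 5
add 0: [3, 0, 6, 4, 8, 0] sum 21, len 6
add 1: [3, 0, 6, 4, 8, 0, 1] sum 22, len 7
add 0: [3, 0, 6, 4, 8, 0, 1, 0] sum 22, len 8
add 8: [0, 6, 4, 8, 0, 1, 0, 8] sum 27, len 8
add 9: [8, 0, 1, 0, 8, 9] sum 26, len 6
add 3: [8, 0, 1, 0, 8, 9, 3] sum 29, len 7
add 7: [0, 1, 0, 8, 9, 3, 7] sum 28, len 7
add 4: [9, 3, 7, 4] sum 23, len 4
add 4: [9, 3, 7, 4, 4] sum 27, len 5
add 0: [9, 3, 7, 4, 4, 0] sum 27, len 6
add 0: [9, 3, 7, 4, 4, 0, 0] sum 27, len 7
Longest length seen: 8.

8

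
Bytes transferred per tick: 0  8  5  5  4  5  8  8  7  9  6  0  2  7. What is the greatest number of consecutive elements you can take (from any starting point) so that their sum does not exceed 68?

13

[0] sum 0 len 1
[0, 8] sum 8 len 2
[0, 8, 5] sum 13 len 3
[0, 8, 5, 5] sum 18 len 4
[0, 8, 5, 5, 4] sum 22 len 5
[0, 8, 5, 5, 4, 5] sum 27 len 6
[0, 8, 5, 5, 4, 5, 8] sum 35 len 7
[0, 8, 5, 5, 4, 5, 8, 8] sum 43 len 8
[0, 8, 5, 5, 4, 5, 8, 8, 7] sum 50 len 9
[0, 8, 5, 5, 4, 5, 8, 8, 7, 9] sum 59 len 10
[0, 8, 5, 5, 4, 5, 8, 8, 7, 9, 6] sum 65 len 11
[0, 8, 5, 5, 4, 5, 8, 8, 7, 9, 6, 0] sum 65 len 12
[0, 8, 5, 5, 4, 5, 8, 8, 7, 9, 6, 0, 2] sum 67 len 13
[5, 5, 4, 5, 8, 8, 7, 9, 6, 0, 2, 7] sum 66 len 12
Longest length seen: 13.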